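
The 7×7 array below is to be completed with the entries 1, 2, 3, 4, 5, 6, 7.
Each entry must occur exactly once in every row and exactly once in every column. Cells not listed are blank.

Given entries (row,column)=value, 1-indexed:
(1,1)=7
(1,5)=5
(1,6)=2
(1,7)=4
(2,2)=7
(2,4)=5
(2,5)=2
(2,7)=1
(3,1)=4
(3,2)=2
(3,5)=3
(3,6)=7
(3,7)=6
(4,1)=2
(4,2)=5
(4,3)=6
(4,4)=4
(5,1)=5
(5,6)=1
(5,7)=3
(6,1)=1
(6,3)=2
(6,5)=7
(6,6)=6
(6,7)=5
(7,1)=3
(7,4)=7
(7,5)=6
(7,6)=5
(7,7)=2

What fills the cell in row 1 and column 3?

Row 2, column 1: row 2 has {1, 2, 5, 7} and column 1 has {1, 2, 3, 4, 5, 7}, leaving only 6.
Row 3, column 4: row 3 has {2, 3, 4, 6, 7} and column 4 has {4, 5, 7}, leaving only 1.
Row 3, column 3: row 3 has {1, 2, 3, 4, 6, 7} and column 3 has {2, 6}, leaving only 5.
Row 4, column 5: row 4 has {2, 4, 5, 6} and column 5 has {2, 3, 5, 6, 7}, leaving only 1.
Row 4, column 6: row 4 has {1, 2, 4, 5, 6} and column 6 has {1, 2, 5, 6, 7}, leaving only 3.
Row 2, column 6: row 2 has {1, 2, 5, 6, 7} and column 6 has {1, 2, 3, 5, 6, 7}, leaving only 4.
Row 2, column 3: row 2 has {1, 2, 4, 5, 6, 7} and column 3 has {2, 5, 6}, leaving only 3.
Row 1 already has {2, 4, 5, 7} and column 3 already has {2, 3, 5, 6}, so row 1, column 3 must be 1.

1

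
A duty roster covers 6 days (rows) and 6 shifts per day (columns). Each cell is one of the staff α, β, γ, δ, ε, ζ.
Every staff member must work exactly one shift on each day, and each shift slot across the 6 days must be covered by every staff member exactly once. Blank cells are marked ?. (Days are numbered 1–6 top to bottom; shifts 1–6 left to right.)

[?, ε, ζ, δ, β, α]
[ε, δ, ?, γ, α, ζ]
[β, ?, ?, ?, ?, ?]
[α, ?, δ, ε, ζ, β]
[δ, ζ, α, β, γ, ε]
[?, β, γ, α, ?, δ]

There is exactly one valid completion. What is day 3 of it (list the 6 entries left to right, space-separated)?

β α ε ζ δ γ

Day 3, shift 3: day 3 has {β} and shift 3 has {α, γ, δ, ζ}, leaving only ε.
Day 3, shift 4: day 3 has {β, ε} and shift 4 has {α, β, γ, δ, ε}, leaving only ζ.
Day 3, shift 5: day 3 has {β, ε, ζ} and shift 5 has {α, β, γ, ζ}, leaving only δ.
Day 3, shift 6: day 3 has {β, δ, ε, ζ} and shift 6 has {α, β, δ, ε, ζ}, leaving only γ.
Day 3, shift 2: day 3 has {β, γ, δ, ε, ζ} and shift 2 has {β, δ, ε, ζ}, leaving only α.
So day 3 reads: β α ε ζ δ γ.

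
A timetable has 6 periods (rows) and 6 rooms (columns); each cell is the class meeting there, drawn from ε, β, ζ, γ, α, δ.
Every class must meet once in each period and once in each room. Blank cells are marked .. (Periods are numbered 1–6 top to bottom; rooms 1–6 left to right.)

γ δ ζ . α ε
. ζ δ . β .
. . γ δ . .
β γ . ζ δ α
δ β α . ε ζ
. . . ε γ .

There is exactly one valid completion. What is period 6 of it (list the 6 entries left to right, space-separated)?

ζ α β ε γ δ

Period 6, room 2: period 6 has {ε, γ} and room 2 has {β, ζ, γ, δ}, leaving only α.
Period 6, room 1: period 6 has {ε, γ, α} and room 1 has {β, γ, δ}, leaving only ζ.
Period 6, room 3: period 6 has {ε, ζ, γ, α} and room 3 has {ζ, γ, α, δ}, leaving only β.
Period 6, room 6: period 6 has {ε, β, ζ, γ, α} and room 6 has {ε, ζ, α}, leaving only δ.
So period 6 reads: ζ α β ε γ δ.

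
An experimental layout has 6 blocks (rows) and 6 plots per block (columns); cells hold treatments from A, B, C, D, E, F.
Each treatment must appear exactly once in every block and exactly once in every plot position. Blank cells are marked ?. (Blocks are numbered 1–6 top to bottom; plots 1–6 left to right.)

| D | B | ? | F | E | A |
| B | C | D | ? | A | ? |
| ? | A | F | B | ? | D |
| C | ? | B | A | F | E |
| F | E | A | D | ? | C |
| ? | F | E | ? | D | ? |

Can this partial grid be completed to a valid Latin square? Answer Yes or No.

Yes

No block or plot among the givens repeats a symbol, and propagating forced cells runs into no contradiction.
One valid completion exists (for instance, D B C F E A / B C D E A F / E A F B C D / C D B A F E / F E A D B C / A F E C D B).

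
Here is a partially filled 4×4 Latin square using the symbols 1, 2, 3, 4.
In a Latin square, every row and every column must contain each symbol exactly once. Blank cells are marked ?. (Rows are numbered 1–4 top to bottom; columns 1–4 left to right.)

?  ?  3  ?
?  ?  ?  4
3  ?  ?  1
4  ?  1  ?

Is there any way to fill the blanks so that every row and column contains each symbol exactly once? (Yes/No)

Row 1, column 4: row 1 has {3} and column 4 has {1, 4}, so it must be 2.
Row 1, column 1: row 1 has {2, 3} and column 1 has {3, 4}, so it must be 1.
Row 1, column 2: row 1 has {1, 2, 3} and column 2 has {}, so it must be 4.
Row 2, column 1: row 2 has {4} and column 1 has {1, 3, 4}, so it must be 2.
Now row 2, column 3: row 2 together with column 3 already contain {1, 2, 3, 4} — every symbol — so nothing can go there. The grid has no valid completion.

No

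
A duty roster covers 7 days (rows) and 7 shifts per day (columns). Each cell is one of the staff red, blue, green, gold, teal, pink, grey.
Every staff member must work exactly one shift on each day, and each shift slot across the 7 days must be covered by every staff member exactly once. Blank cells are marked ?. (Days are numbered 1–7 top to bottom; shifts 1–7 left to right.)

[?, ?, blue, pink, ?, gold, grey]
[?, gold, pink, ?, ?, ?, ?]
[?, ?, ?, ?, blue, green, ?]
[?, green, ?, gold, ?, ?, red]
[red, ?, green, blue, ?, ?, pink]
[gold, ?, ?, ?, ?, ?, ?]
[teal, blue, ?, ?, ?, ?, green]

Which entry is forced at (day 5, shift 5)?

Day 1, shift 1: day 1 has {blue, gold, pink, grey} and shift 1 has {red, gold, teal}, leaving only green.
Day 5, shift 5 is narrowed to {gold, teal, grey}.
If it were teal, then day 5, shift 6 would be left with no valid symbol.
If it were grey, then day 5, shift 6 would be left with no valid symbol.
So day 5, shift 5 must be gold.

gold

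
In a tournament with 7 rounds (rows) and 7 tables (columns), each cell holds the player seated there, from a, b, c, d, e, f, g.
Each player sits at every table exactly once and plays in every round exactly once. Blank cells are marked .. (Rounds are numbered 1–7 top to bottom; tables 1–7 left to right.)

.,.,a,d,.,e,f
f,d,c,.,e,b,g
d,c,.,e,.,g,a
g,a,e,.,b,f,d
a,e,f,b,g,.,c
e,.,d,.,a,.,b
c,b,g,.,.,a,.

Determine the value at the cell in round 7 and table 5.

Round 1, table 1: round 1 has {a, d, e, f} and table 1 has {a, c, d, e, f, g}, leaving only b.
Round 1, table 2: round 1 has {a, b, d, e, f} and table 2 has {a, b, c, d, e}, leaving only g.
Round 1, table 5: round 1 has {a, b, d, e, f, g} and table 5 has {a, b, e, g}, leaving only c.
Round 2, table 4: round 2 has {b, c, d, e, f, g} and table 4 has {b, d, e}, leaving only a.
Round 3, table 3: round 3 has {a, c, d, e, g} and table 3 has {a, c, d, e, f, g}, leaving only b.
Round 3, table 5: round 3 has {a, b, c, d, e, g} and table 5 has {a, b, c, e, g}, leaving only f.
Round 7 already has {a, b, c, g} and table 5 already has {a, b, c, e, f, g}, so round 7, table 5 must be d.

d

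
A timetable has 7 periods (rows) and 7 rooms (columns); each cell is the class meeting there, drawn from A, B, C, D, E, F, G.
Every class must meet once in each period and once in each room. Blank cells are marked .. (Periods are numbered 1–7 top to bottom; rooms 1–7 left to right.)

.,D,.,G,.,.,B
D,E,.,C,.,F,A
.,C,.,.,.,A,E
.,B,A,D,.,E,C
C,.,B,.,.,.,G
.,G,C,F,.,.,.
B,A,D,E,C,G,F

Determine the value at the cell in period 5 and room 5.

Period 1, room 6: period 1 has {B, D, G} and room 6 has {A, E, F, G}, leaving only C.
Period 2, room 3: period 2 has {A, C, D, E, F} and room 3 has {A, B, C, D}, leaving only G.
Period 2, room 5: period 2 has {A, C, D, E, F, G} and room 5 has {C}, leaving only B.
Period 3, room 3: period 3 has {A, C, E} and room 3 has {A, B, C, D, G}, leaving only F.
Period 1, room 3: period 1 has {B, C, D, G} and room 3 has {A, B, C, D, F, G}, leaving only E.
Period 3, room 1: period 3 has {A, C, E, F} and room 1 has {B, C, D}, leaving only G.
Period 3, room 4: period 3 has {A, C, E, F, G} and room 4 has {C, D, E, F, G}, leaving only B.
Period 3, room 5: period 3 has {A, B, C, E, F, G} and room 5 has {B, C}, leaving only D.
Period 4, room 1: period 4 has {A, B, C, D, E} and room 1 has {B, C, D, G}, leaving only F.
Period 1, room 1: period 1 has {B, C, D, E, G} and room 1 has {B, C, D, F, G}, leaving only A.
Period 1, room 5: period 1 has {A, B, C, D, E, G} and room 5 has {B, C, D}, leaving only F.
Period 4, room 5: period 4 has {A, B, C, D, E, F} and room 5 has {B, C, D, F}, leaving only G.
Period 5, room 2: period 5 has {B, C, G} and room 2 has {A, B, C, D, E, G}, leaving only F.
Period 5, room 4: period 5 has {B, C, F, G} and room 4 has {B, C, D, E, F, G}, leaving only A.
Period 5 already has {A, B, C, F, G} and room 5 already has {B, C, D, F, G}, so period 5, room 5 must be E.

E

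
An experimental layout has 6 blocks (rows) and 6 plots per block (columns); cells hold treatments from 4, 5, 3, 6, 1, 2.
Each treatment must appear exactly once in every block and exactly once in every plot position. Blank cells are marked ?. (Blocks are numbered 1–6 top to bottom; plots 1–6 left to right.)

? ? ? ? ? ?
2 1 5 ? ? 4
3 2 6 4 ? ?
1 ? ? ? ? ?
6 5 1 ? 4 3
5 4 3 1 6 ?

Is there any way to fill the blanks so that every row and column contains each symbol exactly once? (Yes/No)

No block or plot among the givens repeats a symbol, and propagating forced cells runs into no contradiction.
One valid completion exists (for instance, 4 3 2 5 1 6 / 2 1 5 6 3 4 / 3 2 6 4 5 1 / 1 6 4 3 2 5 / 6 5 1 2 4 3 / 5 4 3 1 6 2).

Yes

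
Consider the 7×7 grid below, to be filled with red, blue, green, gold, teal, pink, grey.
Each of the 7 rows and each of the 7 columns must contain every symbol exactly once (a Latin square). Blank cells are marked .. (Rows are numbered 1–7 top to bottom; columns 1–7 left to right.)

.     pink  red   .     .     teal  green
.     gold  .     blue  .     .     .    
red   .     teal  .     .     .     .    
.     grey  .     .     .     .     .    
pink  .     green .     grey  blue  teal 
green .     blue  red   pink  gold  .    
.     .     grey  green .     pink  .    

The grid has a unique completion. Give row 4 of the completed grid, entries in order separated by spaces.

Row 2, column 3: row 2 has {blue, gold} and column 3 has {red, blue, green, teal, grey}, leaving only pink.
Row 4, column 3: row 4 has {grey} and column 3 has {red, blue, green, teal, pink, grey}, leaving only gold.
Row 5, column 2: row 5 has {blue, green, teal, pink, grey} and column 2 has {gold, pink, grey}, leaving only red.
Row 5, column 4: row 5 has {red, blue, green, teal, pink, grey} and column 4 has {red, blue, green}, leaving only gold.
Row 1, column 4: row 1 has {red, green, teal, pink} and column 4 has {red, blue, green, gold}, leaving only grey.
Row 3, column 4: row 3 has {red, teal} and column 4 has {red, blue, green, gold, grey}, leaving only pink.
Row 4, column 4: row 4 has {gold, grey} and column 4 has {red, blue, green, gold, pink, grey}, leaving only teal.
Row 4, column 1: row 4 has {gold, teal, grey} and column 1 has {red, green, pink}, leaving only blue.
Row 1, column 1: row 1 has {red, green, teal, pink, grey} and column 1 has {red, blue, green, pink}, leaving only gold.
Row 1, column 5: row 1 has {red, green, gold, teal, pink, grey} and column 5 has {pink, grey}, leaving only blue.
Row 6, column 2: row 6 has {red, blue, green, gold, pink} and column 2 has {red, gold, pink, grey}, leaving only teal.
Row 6, column 7: row 6 has {red, blue, green, gold, teal, pink} and column 7 has {green, teal}, leaving only grey.
Row 2, column 7: row 2 has {blue, gold, pink} and column 7 has {green, teal, grey}, leaving only red.
Row 4, column 7: row 4 has {blue, gold, teal, grey} and column 7 has {red, green, teal, grey}, leaving only pink.
Row 7, column 1: row 7 has {green, pink, grey} and column 1 has {red, blue, green, gold, pink}, leaving only teal.
Row 2, column 1: row 2 has {red, blue, gold, pink} and column 1 has {red, blue, green, gold, teal, pink}, leaving only grey.
Row 2, column 6: row 2 has {red, blue, gold, pink, grey} and column 6 has {blue, gold, teal, pink}, leaving only green.
Row 4, column 6: row 4 has {blue, gold, teal, pink, grey} and column 6 has {blue, green, gold, teal, pink}, leaving only red.
Row 4, column 5: row 4 has {red, blue, gold, teal, pink, grey} and column 5 has {blue, pink, grey}, leaving only green.
So row 4 reads: blue grey gold teal green red pink.

blue grey gold teal green red pink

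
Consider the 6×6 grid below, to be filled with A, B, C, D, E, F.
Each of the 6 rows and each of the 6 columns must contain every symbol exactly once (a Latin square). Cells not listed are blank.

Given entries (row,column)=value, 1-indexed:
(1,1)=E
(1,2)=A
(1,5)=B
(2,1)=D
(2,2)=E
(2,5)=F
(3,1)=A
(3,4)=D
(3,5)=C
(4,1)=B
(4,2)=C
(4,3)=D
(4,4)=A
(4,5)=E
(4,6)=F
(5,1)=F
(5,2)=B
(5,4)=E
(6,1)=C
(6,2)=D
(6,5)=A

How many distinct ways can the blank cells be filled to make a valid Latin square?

Row 1, column 3: eliminating its row and column leaves {C, F}.
Row 1, column 4: eliminating its row and column leaves {C, F}.
Row 1, column 6: eliminating its row and column leaves {C, D}.
Row 2, column 3: eliminating its row and column leaves {A, B, C}.
Row 2, column 4: eliminating its row and column leaves {B, C}.
Row 2, column 6: eliminating its row and column leaves {A, B, C}.
Row 3, column 2: eliminating its row and column leaves {F}.
Row 3, column 3: eliminating its row and column leaves {B, E, F}.
Row 3, column 6: eliminating its row and column leaves {B, E}.
Row 5, column 3: eliminating its row and column leaves {A, C}.
Row 5, column 5: eliminating its row and column leaves {D}.
Row 5, column 6: eliminating its row and column leaves {A, C, D}.
Row 6, column 3: eliminating its row and column leaves {B, E, F}.
Row 6, column 4: eliminating its row and column leaves {B, F}.
Row 6, column 6: eliminating its row and column leaves {B, E}.
Enumerating the assignments across these blanks that avoid any row or column repeat gives 5 completions.

5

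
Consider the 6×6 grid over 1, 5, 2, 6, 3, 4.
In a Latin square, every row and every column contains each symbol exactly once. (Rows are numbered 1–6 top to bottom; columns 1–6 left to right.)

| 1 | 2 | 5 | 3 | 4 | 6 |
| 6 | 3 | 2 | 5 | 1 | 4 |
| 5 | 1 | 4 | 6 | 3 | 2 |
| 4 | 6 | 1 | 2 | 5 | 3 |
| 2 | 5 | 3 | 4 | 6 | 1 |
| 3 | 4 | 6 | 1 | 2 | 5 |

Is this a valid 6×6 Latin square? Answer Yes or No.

Yes

Each row is a permutation of the 6 symbols, and so is each column.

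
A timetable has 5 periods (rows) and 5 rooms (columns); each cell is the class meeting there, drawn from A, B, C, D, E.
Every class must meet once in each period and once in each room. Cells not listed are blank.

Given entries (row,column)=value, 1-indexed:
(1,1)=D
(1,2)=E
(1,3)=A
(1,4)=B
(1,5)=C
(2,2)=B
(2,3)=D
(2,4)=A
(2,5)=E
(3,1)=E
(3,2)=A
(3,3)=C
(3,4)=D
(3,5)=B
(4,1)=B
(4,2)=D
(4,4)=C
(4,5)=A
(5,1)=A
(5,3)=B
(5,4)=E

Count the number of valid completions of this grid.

1

Period 2, room 1: eliminating its period and room leaves {C}.
Period 4, room 3: eliminating its period and room leaves {E}.
Period 5, room 2: eliminating its period and room leaves {C}.
Period 5, room 5: eliminating its period and room leaves {D}.
Only one assignment across all blanks avoids any period or room repeat, giving 1 completion.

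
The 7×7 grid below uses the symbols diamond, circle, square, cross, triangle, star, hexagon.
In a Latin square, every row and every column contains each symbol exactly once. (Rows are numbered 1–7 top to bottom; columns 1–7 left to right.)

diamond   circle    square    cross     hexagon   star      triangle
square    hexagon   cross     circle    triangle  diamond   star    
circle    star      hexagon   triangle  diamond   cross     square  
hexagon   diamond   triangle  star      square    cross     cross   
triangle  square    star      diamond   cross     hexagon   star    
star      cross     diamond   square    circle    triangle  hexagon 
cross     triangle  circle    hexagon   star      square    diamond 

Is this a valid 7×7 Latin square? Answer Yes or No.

Row 5 contains star twice (at columns 3 and 7); row 4 is also not a permutation.

No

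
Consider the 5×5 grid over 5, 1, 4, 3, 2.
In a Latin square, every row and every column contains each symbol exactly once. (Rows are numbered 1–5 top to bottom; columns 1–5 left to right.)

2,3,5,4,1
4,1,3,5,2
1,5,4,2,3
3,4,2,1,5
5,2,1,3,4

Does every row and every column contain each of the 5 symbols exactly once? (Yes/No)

Each row is a permutation of the 5 symbols, and so is each column.

Yes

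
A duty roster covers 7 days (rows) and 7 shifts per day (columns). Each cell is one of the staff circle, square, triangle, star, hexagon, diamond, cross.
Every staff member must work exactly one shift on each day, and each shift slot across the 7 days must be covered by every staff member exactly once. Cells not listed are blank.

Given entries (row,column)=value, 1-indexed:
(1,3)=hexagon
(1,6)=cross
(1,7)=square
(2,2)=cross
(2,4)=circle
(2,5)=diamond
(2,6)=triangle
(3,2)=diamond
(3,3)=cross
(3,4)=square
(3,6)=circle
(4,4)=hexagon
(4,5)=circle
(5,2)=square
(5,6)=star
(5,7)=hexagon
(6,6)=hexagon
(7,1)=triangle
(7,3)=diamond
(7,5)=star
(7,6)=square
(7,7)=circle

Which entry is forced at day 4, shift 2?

Day 1, shift 5: day 1 has {square, hexagon, cross} and shift 5 has {circle, star, diamond}, leaving only triangle.
Day 2, shift 7: day 2 has {circle, triangle, diamond, cross} and shift 7 has {circle, square, hexagon}, leaving only star.
Day 2, shift 3: day 2 has {circle, triangle, star, diamond, cross} and shift 3 has {hexagon, diamond, cross}, leaving only square.
Day 2, shift 1: day 2 has {circle, square, triangle, star, diamond, cross} and shift 1 has {triangle}, leaving only hexagon.
Day 3, shift 1: day 3 has {circle, square, diamond, cross} and shift 1 has {triangle, hexagon}, leaving only star.
Day 3, shift 5: day 3 has {circle, square, star, diamond, cross} and shift 5 has {circle, triangle, star, diamond}, leaving only hexagon.
Day 3, shift 7: day 3 has {circle, square, star, hexagon, diamond, cross} and shift 7 has {circle, square, star, hexagon}, leaving only triangle.
Day 4, shift 6: day 4 has {circle, hexagon} and shift 6 has {circle, square, triangle, star, hexagon, cross}, leaving only diamond.
Day 4, shift 7: day 4 has {circle, hexagon, diamond} and shift 7 has {circle, square, triangle, star, hexagon}, leaving only cross.
Day 4, shift 1: day 4 has {circle, hexagon, diamond, cross} and shift 1 has {triangle, star, hexagon}, leaving only square.
Day 5, shift 5: day 5 has {square, star, hexagon} and shift 5 has {circle, triangle, star, hexagon, diamond}, leaving only cross.
Day 6, shift 5: day 6 has {hexagon} and shift 5 has {circle, triangle, star, hexagon, diamond, cross}, leaving only square.
Day 6, shift 7: day 6 has {square, hexagon} and shift 7 has {circle, square, triangle, star, hexagon, cross}, leaving only diamond.
Day 7, shift 2: day 7 has {circle, square, triangle, star, diamond} and shift 2 has {square, diamond, cross}, leaving only hexagon.
Day 7, shift 4: day 7 has {circle, square, triangle, star, hexagon, diamond} and shift 4 has {circle, square, hexagon}, leaving only cross.
Day 4, shift 2 is narrowed to {triangle, star}.
If it were star, then day 5, shift 3 would be left with no valid symbol.
So day 4, shift 2 must be triangle.

triangle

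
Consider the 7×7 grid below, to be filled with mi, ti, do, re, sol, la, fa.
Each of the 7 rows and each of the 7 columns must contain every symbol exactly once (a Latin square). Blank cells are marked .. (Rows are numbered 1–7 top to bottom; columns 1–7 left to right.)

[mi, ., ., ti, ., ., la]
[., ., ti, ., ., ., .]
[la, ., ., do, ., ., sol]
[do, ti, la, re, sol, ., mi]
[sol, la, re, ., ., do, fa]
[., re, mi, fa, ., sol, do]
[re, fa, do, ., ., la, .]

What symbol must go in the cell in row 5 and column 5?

ti

Row 2, column 1: row 2 has {ti} and column 1 has {mi, do, re, sol, la}, leaving only fa.
Row 2, column 7: row 2 has {ti, fa} and column 7 has {mi, do, sol, la, fa}, leaving only re.
Row 2, column 6: row 2 has {ti, re, fa} and column 6 has {do, sol, la}, leaving only mi.
Row 3, column 2: row 3 has {do, sol, la} and column 2 has {ti, re, la, fa}, leaving only mi.
Row 3, column 3: row 3 has {mi, do, sol, la} and column 3 has {mi, ti, do, re, la}, leaving only fa.
Row 1, column 3: row 1 has {mi, ti, la} and column 3 has {mi, ti, do, re, la, fa}, leaving only sol.
Row 1, column 2: row 1 has {mi, ti, sol, la} and column 2 has {mi, ti, re, la, fa}, leaving only do.
Row 2, column 2: row 2 has {mi, ti, re, fa} and column 2 has {mi, ti, do, re, la, fa}, leaving only sol.
Row 2, column 4: row 2 has {mi, ti, re, sol, fa} and column 4 has {ti, do, re, fa}, leaving only la.
Row 2, column 5: row 2 has {mi, ti, re, sol, la, fa} and column 5 has {sol}, leaving only do.
Row 4, column 6: row 4 has {mi, ti, do, re, sol, la} and column 6 has {mi, do, sol, la}, leaving only fa.
Row 1, column 6: row 1 has {mi, ti, do, sol, la} and column 6 has {mi, do, sol, la, fa}, leaving only re.
Row 1, column 5: row 1 has {mi, ti, do, re, sol, la} and column 5 has {do, sol}, leaving only fa.
Row 3, column 6: row 3 has {mi, do, sol, la, fa} and column 6 has {mi, do, re, sol, la, fa}, leaving only ti.
Row 3, column 5: row 3 has {mi, ti, do, sol, la, fa} and column 5 has {do, sol, fa}, leaving only re.
Row 5, column 4: row 5 has {do, re, sol, la, fa} and column 4 has {ti, do, re, la, fa}, leaving only mi.
Row 5 already has {mi, do, re, sol, la, fa} and column 5 already has {do, re, sol, fa}, so row 5, column 5 must be ti.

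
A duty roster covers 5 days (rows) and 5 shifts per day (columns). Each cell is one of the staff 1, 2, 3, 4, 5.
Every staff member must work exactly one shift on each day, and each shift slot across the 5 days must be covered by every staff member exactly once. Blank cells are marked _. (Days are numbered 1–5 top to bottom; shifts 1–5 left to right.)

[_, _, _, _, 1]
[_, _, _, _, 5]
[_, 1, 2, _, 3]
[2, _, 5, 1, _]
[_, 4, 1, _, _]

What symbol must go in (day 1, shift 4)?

Day 4, shift 2: day 4 has {1, 2, 5} and shift 2 has {1, 4}, leaving only 3.
Day 2, shift 2: day 2 has {5} and shift 2 has {1, 3, 4}, leaving only 2.
Day 1, shift 2: day 1 has {1} and shift 2 has {1, 2, 3, 4}, leaving only 5.
Day 4, shift 5: day 4 has {1, 2, 3, 5} and shift 5 has {1, 3, 5}, leaving only 4.
Day 5, shift 5: day 5 has {1, 4} and shift 5 has {1, 3, 4, 5}, leaving only 2.
Day 1, shift 4 is narrowed to {2, 3, 4}.
If it were 3, then day 1, shift 3 would be left with no valid symbol.
If it were 4, then day 1, shift 3 would be left with no valid symbol.
So day 1, shift 4 must be 2.

2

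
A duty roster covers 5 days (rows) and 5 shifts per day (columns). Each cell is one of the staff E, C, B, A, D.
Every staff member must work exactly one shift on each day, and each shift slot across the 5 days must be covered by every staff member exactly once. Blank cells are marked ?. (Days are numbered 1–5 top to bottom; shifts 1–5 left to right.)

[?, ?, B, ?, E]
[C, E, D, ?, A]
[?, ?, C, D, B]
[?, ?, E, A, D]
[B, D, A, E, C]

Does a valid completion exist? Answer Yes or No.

No

Day 4, shift 1: day 4 together with shift 1 already contain {E, C, B, A, D} — every symbol — so nothing can go there. The grid has no valid completion.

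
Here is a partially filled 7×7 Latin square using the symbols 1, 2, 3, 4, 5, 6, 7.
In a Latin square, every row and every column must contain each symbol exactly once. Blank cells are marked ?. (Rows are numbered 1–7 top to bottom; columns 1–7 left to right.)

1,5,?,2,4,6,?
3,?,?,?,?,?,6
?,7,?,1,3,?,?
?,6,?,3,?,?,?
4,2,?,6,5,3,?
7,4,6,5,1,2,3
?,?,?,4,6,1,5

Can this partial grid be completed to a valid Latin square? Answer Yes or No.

Row 1, column 7: row 1 has {1, 2, 4, 5, 6} and column 7 has {3, 5, 6}, so it must be 7.
Row 1, column 3: row 1 has {1, 2, 4, 5, 6, 7} and column 3 has {6}, so it must be 3.
Row 2, column 2: row 2 has {3, 6} and column 2 has {2, 4, 5, 6, 7}, so it must be 1.
Row 2, column 4: row 2 has {1, 3, 6} and column 4 has {1, 2, 3, 4, 5, 6}, so it must be 7.
Row 2, column 5: row 2 has {1, 3, 6, 7} and column 5 has {1, 3, 4, 5, 6}, so it must be 2.
Row 4, column 5: row 4 has {3, 6} and column 5 has {1, 2, 3, 4, 5, 6}, so it must be 7.
Row 5, column 7: row 5 has {2, 3, 4, 5, 6} and column 7 has {3, 5, 6, 7}, so it must be 1.
Row 5, column 3: row 5 has {1, 2, 3, 4, 5, 6} and column 3 has {3, 6}, so it must be 7.
Row 7, column 1: row 7 has {1, 4, 5, 6} and column 1 has {1, 3, 4, 7}, so it must be 2.
Now row 7, column 3: row 7 together with column 3 already contain {1, 2, 3, 4, 5, 6, 7} — every symbol — so nothing can go there. The grid has no valid completion.

No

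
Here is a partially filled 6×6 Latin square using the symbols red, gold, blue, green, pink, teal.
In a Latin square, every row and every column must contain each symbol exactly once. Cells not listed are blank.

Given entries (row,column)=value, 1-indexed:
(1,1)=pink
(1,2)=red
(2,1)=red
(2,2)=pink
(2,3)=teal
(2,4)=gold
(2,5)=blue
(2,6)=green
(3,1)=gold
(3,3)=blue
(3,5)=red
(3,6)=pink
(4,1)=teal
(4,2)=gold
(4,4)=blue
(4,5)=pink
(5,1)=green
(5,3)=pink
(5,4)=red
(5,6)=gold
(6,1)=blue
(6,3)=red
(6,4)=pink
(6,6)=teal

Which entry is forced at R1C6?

blue

Row 1 already has {red, pink} and column 6 already has {gold, green, pink, teal}, so row 1, column 6 must be blue.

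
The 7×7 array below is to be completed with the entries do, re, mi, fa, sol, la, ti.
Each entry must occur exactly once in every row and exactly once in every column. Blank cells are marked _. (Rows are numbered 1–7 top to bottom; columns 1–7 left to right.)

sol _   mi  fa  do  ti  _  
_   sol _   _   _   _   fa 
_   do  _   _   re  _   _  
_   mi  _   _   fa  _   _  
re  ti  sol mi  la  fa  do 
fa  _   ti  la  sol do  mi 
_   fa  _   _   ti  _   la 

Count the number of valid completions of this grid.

Row 1, column 2: eliminating its row and column leaves {re, la}.
Row 1, column 7: eliminating its row and column leaves {re}.
Row 2, column 1: eliminating its row and column leaves {do, mi, la, ti}.
Row 2, column 3: eliminating its row and column leaves {do, re, la}.
Row 2, column 4: eliminating its row and column leaves {do, re, ti}.
Row 2, column 5: eliminating its row and column leaves {mi}.
Row 2, column 6: eliminating its row and column leaves {re, mi, la}.
Row 3, column 1: eliminating its row and column leaves {mi, la, ti}.
Row 3, column 3: eliminating its row and column leaves {fa, la}.
Row 3, column 4: eliminating its row and column leaves {sol, ti}.
Row 3, column 6: eliminating its row and column leaves {mi, sol, la}.
Row 3, column 7: eliminating its row and column leaves {sol, ti}.
Row 4, column 1: eliminating its row and column leaves {do, la, ti}.
Row 4, column 3: eliminating its row and column leaves {do, re, la}.
Row 4, column 4: eliminating its row and column leaves {do, re, sol, ti}.
Row 4, column 6: eliminating its row and column leaves {re, sol, la}.
Row 4, column 7: eliminating its row and column leaves {re, sol, ti}.
Row 6, column 2: eliminating its row and column leaves {re}.
Row 7, column 1: eliminating its row and column leaves {do, mi}.
Row 7, column 3: eliminating its row and column leaves {do, re}.
Row 7, column 4: eliminating its row and column leaves {do, re, sol}.
Row 7, column 6: eliminating its row and column leaves {re, mi, sol}.
Enumerating the assignments across these blanks that avoid any row or column repeat gives 11 completions.

11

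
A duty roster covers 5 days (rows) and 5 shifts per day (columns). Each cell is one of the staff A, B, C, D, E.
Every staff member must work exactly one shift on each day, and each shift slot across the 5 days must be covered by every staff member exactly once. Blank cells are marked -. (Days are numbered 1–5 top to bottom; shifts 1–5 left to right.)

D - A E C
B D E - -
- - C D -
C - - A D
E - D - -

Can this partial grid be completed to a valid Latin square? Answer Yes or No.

No

Day 1, shift 2: day 1 has {A, C, D, E} and shift 2 has {D}, so it must be B.
Day 2, shift 4: day 2 has {B, D, E} and shift 4 has {A, D, E}, so it must be C.
Day 2, shift 5: day 2 has {B, C, D, E} and shift 5 has {C, D}, so it must be A.
Day 3, shift 1: day 3 has {C, D} and shift 1 has {B, C, D, E}, so it must be A.
Day 3, shift 2: day 3 has {A, C, D} and shift 2 has {B, D}, so it must be E.
Now day 4, shift 2: day 4 together with shift 2 already contain {A, B, C, D, E} — every symbol — so nothing can go there. The grid has no valid completion.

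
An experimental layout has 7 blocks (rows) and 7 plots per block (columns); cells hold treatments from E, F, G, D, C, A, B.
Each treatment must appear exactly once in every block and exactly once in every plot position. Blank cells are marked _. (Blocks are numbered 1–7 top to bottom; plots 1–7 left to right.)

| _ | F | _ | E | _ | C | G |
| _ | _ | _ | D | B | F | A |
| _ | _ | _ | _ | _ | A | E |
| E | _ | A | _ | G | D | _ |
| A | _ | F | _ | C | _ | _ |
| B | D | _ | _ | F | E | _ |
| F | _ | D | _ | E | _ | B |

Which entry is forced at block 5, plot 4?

Block 1, plot 1: block 1 has {E, F, G, C} and plot 1 has {E, F, A, B}, leaving only D.
Block 1, plot 3: block 1 has {E, F, G, D, C} and plot 3 has {F, D, A}, leaving only B.
Block 1, plot 5: block 1 has {E, F, G, D, C, B} and plot 5 has {E, F, G, C, B}, leaving only A.
Block 3, plot 5: block 3 has {E, A} and plot 5 has {E, F, G, C, A, B}, leaving only D.
Block 5, plot 7: block 5 has {F, C, A} and plot 7 has {E, G, A, B}, leaving only D.
Block 6, plot 7: block 6 has {E, F, D, B} and plot 7 has {E, G, D, A, B}, leaving only C.
Block 4, plot 7: block 4 has {E, G, D, A} and plot 7 has {E, G, D, C, A, B}, leaving only F.
Block 6, plot 3: block 6 has {E, F, D, C, B} and plot 3 has {F, D, A, B}, leaving only G.
Block 3, plot 3: block 3 has {E, D, A} and plot 3 has {F, G, D, A, B}, leaving only C.
Block 2, plot 3: block 2 has {F, D, A, B} and plot 3 has {F, G, D, C, A, B}, leaving only E.
Block 3, plot 1: block 3 has {E, D, C, A} and plot 1 has {E, F, D, A, B}, leaving only G.
Block 2, plot 1: block 2 has {E, F, D, A, B} and plot 1 has {E, F, G, D, A, B}, leaving only C.
Block 2, plot 2: block 2 has {E, F, D, C, A, B} and plot 2 has {F, D}, leaving only G.
Block 3, plot 2: block 3 has {E, G, D, C, A} and plot 2 has {F, G, D}, leaving only B.
Block 3, plot 4: block 3 has {E, G, D, C, A, B} and plot 4 has {E, D}, leaving only F.
Block 4, plot 2: block 4 has {E, F, G, D, A} and plot 2 has {F, G, D, B}, leaving only C.
Block 4, plot 4: block 4 has {E, F, G, D, C, A} and plot 4 has {E, F, D}, leaving only B.
Block 5 already has {F, D, C, A} and plot 4 already has {E, F, D, B}, so block 5, plot 4 must be G.

G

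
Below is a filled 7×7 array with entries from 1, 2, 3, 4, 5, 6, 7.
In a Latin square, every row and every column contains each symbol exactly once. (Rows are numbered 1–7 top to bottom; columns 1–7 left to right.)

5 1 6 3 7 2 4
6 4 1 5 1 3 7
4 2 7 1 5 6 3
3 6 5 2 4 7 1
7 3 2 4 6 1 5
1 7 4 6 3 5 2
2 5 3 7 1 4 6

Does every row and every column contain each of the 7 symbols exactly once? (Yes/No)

No

Column 5 contains 1 twice (at rows 2 and 7), so it is not a permutation.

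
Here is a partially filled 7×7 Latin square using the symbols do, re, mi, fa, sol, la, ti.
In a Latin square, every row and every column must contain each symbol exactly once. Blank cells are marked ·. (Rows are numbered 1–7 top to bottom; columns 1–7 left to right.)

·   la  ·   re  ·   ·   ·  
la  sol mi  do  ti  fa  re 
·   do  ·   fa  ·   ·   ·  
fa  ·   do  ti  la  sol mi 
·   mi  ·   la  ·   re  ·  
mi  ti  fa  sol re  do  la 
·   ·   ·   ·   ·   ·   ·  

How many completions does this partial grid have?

15

Row 1, column 1: eliminating its row and column leaves {do, sol, ti}.
Row 1, column 3: eliminating its row and column leaves {sol, ti}.
Row 1, column 5: eliminating its row and column leaves {do, mi, fa, sol}.
Row 1, column 6: eliminating its row and column leaves {mi, ti}.
Row 1, column 7: eliminating its row and column leaves {do, fa, sol, ti}.
Row 3, column 1: eliminating its row and column leaves {re, sol, ti}.
Row 3, column 3: eliminating its row and column leaves {re, sol, la, ti}.
Row 3, column 5: eliminating its row and column leaves {mi, sol}.
Row 3, column 6: eliminating its row and column leaves {mi, la, ti}.
Row 3, column 7: eliminating its row and column leaves {sol, ti}.
Row 4, column 2: eliminating its row and column leaves {re}.
Row 5, column 1: eliminating its row and column leaves {do, sol, ti}.
Row 5, column 3: eliminating its row and column leaves {sol, ti}.
Row 5, column 5: eliminating its row and column leaves {do, fa, sol}.
Row 5, column 7: eliminating its row and column leaves {do, fa, sol, ti}.
Row 7, column 1: eliminating its row and column leaves {do, re, sol, ti}.
Row 7, column 2: eliminating its row and column leaves {re, fa}.
Row 7, column 3: eliminating its row and column leaves {re, sol, la, ti}.
Row 7, column 4: eliminating its row and column leaves {mi}.
Row 7, column 5: eliminating its row and column leaves {do, mi, fa, sol}.
Row 7, column 6: eliminating its row and column leaves {mi, la, ti}.
Row 7, column 7: eliminating its row and column leaves {do, fa, sol, ti}.
Enumerating the assignments across these blanks that avoid any row or column repeat gives 15 completions.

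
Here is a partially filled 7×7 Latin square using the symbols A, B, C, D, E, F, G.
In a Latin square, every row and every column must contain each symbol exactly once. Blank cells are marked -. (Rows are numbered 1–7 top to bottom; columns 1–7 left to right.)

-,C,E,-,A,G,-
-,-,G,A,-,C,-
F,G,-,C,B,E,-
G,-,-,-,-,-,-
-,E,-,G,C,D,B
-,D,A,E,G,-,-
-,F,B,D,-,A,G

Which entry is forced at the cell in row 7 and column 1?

Row 2, column 2: row 2 has {A, C, G} and column 2 has {C, D, E, F, G}, leaving only B.
Row 3, column 3: row 3 has {B, C, E, F, G} and column 3 has {A, B, E, G}, leaving only D.
Row 3, column 7: row 3 has {B, C, D, E, F, G} and column 7 has {B, G}, leaving only A.
Row 4, column 2: row 4 has {G} and column 2 has {B, C, D, E, F, G}, leaving only A.
Row 5, column 1: row 5 has {B, C, D, E, G} and column 1 has {F, G}, leaving only A.
Row 5, column 3: row 5 has {A, B, C, D, E, G} and column 3 has {A, B, D, E, G}, leaving only F.
Row 4, column 3: row 4 has {A, G} and column 3 has {A, B, D, E, F, G}, leaving only C.
Row 7, column 5: row 7 has {A, B, D, F, G} and column 5 has {A, B, C, G}, leaving only E.
Row 7 already has {A, B, D, E, F, G} and column 1 already has {A, F, G}, so row 7, column 1 must be C.

C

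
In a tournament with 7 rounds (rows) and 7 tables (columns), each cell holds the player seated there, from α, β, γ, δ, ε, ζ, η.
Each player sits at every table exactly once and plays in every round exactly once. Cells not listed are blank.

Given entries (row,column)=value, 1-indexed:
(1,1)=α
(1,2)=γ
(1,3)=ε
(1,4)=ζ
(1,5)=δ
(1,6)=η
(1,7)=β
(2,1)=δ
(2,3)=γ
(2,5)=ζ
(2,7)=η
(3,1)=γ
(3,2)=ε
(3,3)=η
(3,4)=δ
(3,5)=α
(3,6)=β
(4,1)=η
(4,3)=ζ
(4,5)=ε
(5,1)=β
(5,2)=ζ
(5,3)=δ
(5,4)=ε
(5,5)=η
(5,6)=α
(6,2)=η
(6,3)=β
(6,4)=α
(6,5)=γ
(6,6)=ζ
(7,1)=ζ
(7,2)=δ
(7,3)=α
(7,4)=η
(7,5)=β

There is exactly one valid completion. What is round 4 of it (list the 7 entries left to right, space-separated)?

η β ζ γ ε δ α

Round 2, table 4: round 2 has {γ, δ, ζ, η} and table 4 has {α, δ, ε, ζ, η}, leaving only β.
Round 4, table 4: round 4 has {ε, ζ, η} and table 4 has {α, β, δ, ε, ζ, η}, leaving only γ.
Round 4, table 6: round 4 has {γ, ε, ζ, η} and table 6 has {α, β, ζ, η}, leaving only δ.
Round 4, table 7: round 4 has {γ, δ, ε, ζ, η} and table 7 has {β, η}, leaving only α.
Round 4, table 2: round 4 has {α, γ, δ, ε, ζ, η} and table 2 has {γ, δ, ε, ζ, η}, leaving only β.
So round 4 reads: η β ζ γ ε δ α.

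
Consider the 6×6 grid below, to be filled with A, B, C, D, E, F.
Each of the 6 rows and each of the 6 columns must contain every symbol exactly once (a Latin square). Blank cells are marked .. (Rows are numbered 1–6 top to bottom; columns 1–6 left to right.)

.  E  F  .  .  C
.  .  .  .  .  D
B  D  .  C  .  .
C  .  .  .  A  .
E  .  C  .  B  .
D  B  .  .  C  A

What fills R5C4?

Row 1, column 1: row 1 has {C, E, F} and column 1 has {B, C, D, E}, leaving only A.
Row 1, column 5: row 1 has {A, C, E, F} and column 5 has {A, B, C}, leaving only D.
Row 1, column 4: row 1 has {A, C, D, E, F} and column 4 has {C}, leaving only B.
Row 2, column 1: row 2 has {D} and column 1 has {A, B, C, D, E}, leaving only F.
Row 2, column 5: row 2 has {D, F} and column 5 has {A, B, C, D}, leaving only E.
Row 2, column 4: row 2 has {D, E, F} and column 4 has {B, C}, leaving only A.
Row 2, column 2: row 2 has {A, D, E, F} and column 2 has {B, D, E}, leaving only C.
Row 2, column 3: row 2 has {A, C, D, E, F} and column 3 has {C, F}, leaving only B.
Row 3, column 5: row 3 has {B, C, D} and column 5 has {A, B, C, D, E}, leaving only F.
Row 3, column 6: row 3 has {B, C, D, F} and column 6 has {A, C, D}, leaving only E.
Row 3, column 3: row 3 has {B, C, D, E, F} and column 3 has {B, C, F}, leaving only A.
Row 4, column 2: row 4 has {A, C} and column 2 has {B, C, D, E}, leaving only F.
Row 4, column 6: row 4 has {A, C, F} and column 6 has {A, C, D, E}, leaving only B.
Row 5, column 2: row 5 has {B, C, E} and column 2 has {B, C, D, E, F}, leaving only A.
Row 5, column 6: row 5 has {A, B, C, E} and column 6 has {A, B, C, D, E}, leaving only F.
Row 5 already has {A, B, C, E, F} and column 4 already has {A, B, C}, so row 5, column 4 must be D.

D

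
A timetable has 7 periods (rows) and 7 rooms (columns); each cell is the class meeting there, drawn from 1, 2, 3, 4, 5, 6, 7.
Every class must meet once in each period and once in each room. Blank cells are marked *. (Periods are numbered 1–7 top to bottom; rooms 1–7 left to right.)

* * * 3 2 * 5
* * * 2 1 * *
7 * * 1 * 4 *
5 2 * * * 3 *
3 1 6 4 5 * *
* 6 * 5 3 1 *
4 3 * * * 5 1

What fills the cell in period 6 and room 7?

4

Period 2, room 1: period 2 has {1, 2} and room 1 has {3, 4, 5, 7}, leaving only 6.
Period 1, room 1: period 1 has {2, 3, 5} and room 1 has {3, 4, 5, 6, 7}, leaving only 1.
Period 2, room 6: period 2 has {1, 2, 6} and room 6 has {1, 3, 4, 5}, leaving only 7.
Period 1, room 6: period 1 has {1, 2, 3, 5} and room 6 has {1, 3, 4, 5, 7}, leaving only 6.
Period 3, room 2: period 3 has {1, 4, 7} and room 2 has {1, 2, 3, 6}, leaving only 5.
Period 2, room 2: period 2 has {1, 2, 6, 7} and room 2 has {1, 2, 3, 5, 6}, leaving only 4.
Period 1, room 2: period 1 has {1, 2, 3, 5, 6} and room 2 has {1, 2, 3, 4, 5, 6}, leaving only 7.
Period 1, room 3: period 1 has {1, 2, 3, 5, 6, 7} and room 3 has {6}, leaving only 4.
Period 2, room 7: period 2 has {1, 2, 4, 6, 7} and room 7 has {1, 5}, leaving only 3.
Period 2, room 3: period 2 has {1, 2, 3, 4, 6, 7} and room 3 has {4, 6}, leaving only 5.
Period 3, room 5: period 3 has {1, 4, 5, 7} and room 5 has {1, 2, 3, 5}, leaving only 6.
Period 3, room 7: period 3 has {1, 4, 5, 6, 7} and room 7 has {1, 3, 5}, leaving only 2.
Period 3, room 3: period 3 has {1, 2, 4, 5, 6, 7} and room 3 has {4, 5, 6}, leaving only 3.
Period 5, room 6: period 5 has {1, 3, 4, 5, 6} and room 6 has {1, 3, 4, 5, 6, 7}, leaving only 2.
Period 5, room 7: period 5 has {1, 2, 3, 4, 5, 6} and room 7 has {1, 2, 3, 5}, leaving only 7.
Period 6 already has {1, 3, 5, 6} and room 7 already has {1, 2, 3, 5, 7}, so period 6, room 7 must be 4.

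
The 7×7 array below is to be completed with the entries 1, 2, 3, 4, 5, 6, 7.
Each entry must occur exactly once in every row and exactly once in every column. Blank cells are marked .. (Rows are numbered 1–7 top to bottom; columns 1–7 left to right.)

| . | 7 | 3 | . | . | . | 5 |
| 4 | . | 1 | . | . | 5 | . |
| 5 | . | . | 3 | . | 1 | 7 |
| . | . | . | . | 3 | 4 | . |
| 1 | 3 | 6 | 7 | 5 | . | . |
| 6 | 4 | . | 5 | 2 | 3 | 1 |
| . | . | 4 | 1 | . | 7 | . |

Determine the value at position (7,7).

Row 1, column 1: row 1 has {3, 5, 7} and column 1 has {1, 4, 5, 6}, leaving only 2.
Row 1, column 6: row 1 has {2, 3, 5, 7} and column 6 has {1, 3, 4, 5, 7}, leaving only 6.
Row 1, column 4: row 1 has {2, 3, 5, 6, 7} and column 4 has {1, 3, 5, 7}, leaving only 4.
Row 1, column 5: row 1 has {2, 3, 4, 5, 6, 7} and column 5 has {2, 3, 5}, leaving only 1.
Row 3, column 3: row 3 has {1, 3, 5, 7} and column 3 has {1, 3, 4, 6}, leaving only 2.
Row 3, column 2: row 3 has {1, 2, 3, 5, 7} and column 2 has {3, 4, 7}, leaving only 6.
Row 2, column 2: row 2 has {1, 4, 5} and column 2 has {3, 4, 6, 7}, leaving only 2.
Row 2, column 4: row 2 has {1, 2, 4, 5} and column 4 has {1, 3, 4, 5, 7}, leaving only 6.
Row 2, column 5: row 2 has {1, 2, 4, 5, 6} and column 5 has {1, 2, 3, 5}, leaving only 7.
Row 2, column 7: row 2 has {1, 2, 4, 5, 6, 7} and column 7 has {1, 5, 7}, leaving only 3.
Row 3, column 5: row 3 has {1, 2, 3, 5, 6, 7} and column 5 has {1, 2, 3, 5, 7}, leaving only 4.
Row 4, column 1: row 4 has {3, 4} and column 1 has {1, 2, 4, 5, 6}, leaving only 7.
Row 4, column 3: row 4 has {3, 4, 7} and column 3 has {1, 2, 3, 4, 6}, leaving only 5.
Row 4, column 2: row 4 has {3, 4, 5, 7} and column 2 has {2, 3, 4, 6, 7}, leaving only 1.
Row 4, column 4: row 4 has {1, 3, 4, 5, 7} and column 4 has {1, 3, 4, 5, 6, 7}, leaving only 2.
Row 4, column 7: row 4 has {1, 2, 3, 4, 5, 7} and column 7 has {1, 3, 5, 7}, leaving only 6.
Row 7 already has {1, 4, 7} and column 7 already has {1, 3, 5, 6, 7}, so row 7, column 7 must be 2.

2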